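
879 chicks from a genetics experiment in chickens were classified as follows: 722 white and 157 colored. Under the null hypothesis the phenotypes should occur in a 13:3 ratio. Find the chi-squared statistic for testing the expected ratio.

Expected counts for N = 879 under a 13:3 ratio (total parts = 16):
  white: 879 × 13/16 = 714.1875
  colored: 879 × 3/16 = 164.8125
χ² = Σ (O − E)² / E
  white: (722 − 714.1875)² / 714.1875 = 0.0855
  colored: (157 − 164.8125)² / 164.8125 = 0.3703
χ² = 0.0855 + 0.3703 = 0.4558 ≈ 0.456

0.456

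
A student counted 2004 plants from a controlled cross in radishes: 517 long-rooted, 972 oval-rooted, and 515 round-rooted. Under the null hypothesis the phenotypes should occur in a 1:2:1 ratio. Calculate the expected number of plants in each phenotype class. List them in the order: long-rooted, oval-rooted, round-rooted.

Expected counts for N = 2004 under a 1:2:1 ratio (total parts = 4):
  long-rooted: 2004 × 1/4 = 501
  oval-rooted: 2004 × 2/4 = 1002
  round-rooted: 2004 × 1/4 = 501

501, 1002, 501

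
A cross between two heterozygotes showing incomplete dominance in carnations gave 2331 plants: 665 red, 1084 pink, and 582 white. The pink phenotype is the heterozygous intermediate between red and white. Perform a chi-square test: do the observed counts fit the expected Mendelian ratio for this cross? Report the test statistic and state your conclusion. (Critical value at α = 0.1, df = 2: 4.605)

17.309; not consistent

With incomplete dominance, a heterozygote × heterozygote cross gives a 1:2:1 phenotypic ratio.
The 1:2:1 ratio has 4 parts, so with N = 2331 the expected counts are:
  red: 2331 × 1/4 = 582.75
  pink: 2331 × 2/4 = 1165.5
  white: 2331 × 1/4 = 582.75
χ² = Σ (O − E)² / E
  red: (665 − 582.75)² / 582.75 = 11.6089
  pink: (1084 − 1165.5)² / 1165.5 = 5.6991
  white: (582 − 582.75)² / 582.75 = 0.0010
χ² = 11.6089 + 5.6991 + 0.0010 = 17.309
Degrees of freedom = 3 − 1 = 2; critical value at α = 0.1 is 4.605.
Since 17.309 > 4.605, we reject the null hypothesis — the data do not fit the 1:2:1 ratio.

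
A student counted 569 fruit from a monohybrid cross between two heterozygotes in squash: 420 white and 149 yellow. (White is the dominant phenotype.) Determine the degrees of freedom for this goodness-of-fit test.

1

For a monohybrid cross between heterozygotes with complete dominance, the expected phenotypic ratio is 3:1.
A goodness-of-fit test with 2 phenotype classes has df = 2 − 1 = 1.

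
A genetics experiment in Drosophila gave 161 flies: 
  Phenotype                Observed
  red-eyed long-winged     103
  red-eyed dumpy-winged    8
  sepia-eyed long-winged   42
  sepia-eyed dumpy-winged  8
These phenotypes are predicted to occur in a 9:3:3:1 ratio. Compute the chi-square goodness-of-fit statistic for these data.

Under the 9:3:3:1 hypothesis (Σ ratio = 16, N = 161):
  red-eyed long-winged: 161 × 9/16 = 90.5625
  red-eyed dumpy-winged: 161 × 3/16 = 30.1875
  sepia-eyed long-winged: 161 × 3/16 = 30.1875
  sepia-eyed dumpy-winged: 161 × 1/16 = 10.0625
χ² = Σ (O − E)² / E
  red-eyed long-winged: (103 − 90.5625)² / 90.5625 = 1.7081
  red-eyed dumpy-winged: (8 − 30.1875)² / 30.1875 = 16.3076
  sepia-eyed long-winged: (42 − 30.1875)² / 30.1875 = 4.6223
  sepia-eyed dumpy-winged: (8 − 10.0625)² / 10.0625 = 0.4227
χ² = 1.7081 + 16.3076 + 4.6223 + 0.4227 = 23.0607 ≈ 23.061

23.061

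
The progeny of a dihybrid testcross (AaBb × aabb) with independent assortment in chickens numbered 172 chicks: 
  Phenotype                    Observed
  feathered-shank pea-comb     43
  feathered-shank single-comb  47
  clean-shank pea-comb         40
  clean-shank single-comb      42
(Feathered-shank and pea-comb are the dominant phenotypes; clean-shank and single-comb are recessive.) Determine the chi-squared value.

0.605

A dihybrid testcross with independent assortment gives a 1:1:1:1 ratio.
Total ratio parts = 4. Expected numbers out of 172:
  feathered-shank pea-comb: 172 × 1/4 = 43
  feathered-shank single-comb: 172 × 1/4 = 43
  clean-shank pea-comb: 172 × 1/4 = 43
  clean-shank single-comb: 172 × 1/4 = 43
χ² = Σ (O − E)² / E
  feathered-shank pea-comb: (43 − 43)² / 43 = 0.0000
  feathered-shank single-comb: (47 − 43)² / 43 = 0.3721
  clean-shank pea-comb: (40 − 43)² / 43 = 0.2093
  clean-shank single-comb: (42 − 43)² / 43 = 0.0233
χ² = 0.0000 + 0.3721 + 0.2093 + 0.0233 = 0.6047 ≈ 0.605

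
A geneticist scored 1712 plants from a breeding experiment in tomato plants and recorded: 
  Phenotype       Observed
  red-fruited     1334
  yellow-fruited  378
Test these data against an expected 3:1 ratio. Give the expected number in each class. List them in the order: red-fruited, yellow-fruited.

Expected counts for N = 1712 under a 3:1 ratio (total parts = 4):
  red-fruited: 1712 × 3/4 = 1284
  yellow-fruited: 1712 × 1/4 = 428

1284, 428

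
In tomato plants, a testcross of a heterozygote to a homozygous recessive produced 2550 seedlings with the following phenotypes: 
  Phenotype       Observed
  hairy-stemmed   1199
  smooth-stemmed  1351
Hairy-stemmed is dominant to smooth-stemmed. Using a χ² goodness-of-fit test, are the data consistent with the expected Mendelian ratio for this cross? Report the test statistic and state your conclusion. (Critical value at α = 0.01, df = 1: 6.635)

A testcross of a heterozygote (Aa × aa) gives a 1:1 phenotypic ratio.
Expected counts for N = 2550 under a 1:1 ratio (total parts = 2):
  hairy-stemmed: 2550 × 1/2 = 1275
  smooth-stemmed: 2550 × 1/2 = 1275
χ² = Σ (O − E)² / E
  hairy-stemmed: (1199 − 1275)² / 1275 = 4.5302
  smooth-stemmed: (1351 − 1275)² / 1275 = 4.5302
χ² = 4.5302 + 4.5302 = 9.0604 ≈ 9.060
Degrees of freedom = 2 − 1 = 1; critical value at α = 0.01 is 6.635.
Since 9.060 > 6.635, we reject the null hypothesis — the data do not fit the 1:1 ratio.

9.060; not consistent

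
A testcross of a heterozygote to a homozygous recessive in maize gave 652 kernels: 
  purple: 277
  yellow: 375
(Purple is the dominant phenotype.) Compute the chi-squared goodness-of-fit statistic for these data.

A testcross of a heterozygote (Aa × aa) gives a 1:1 phenotypic ratio.
Under the 1:1 hypothesis (Σ ratio = 2, N = 652):
  purple: 652 × 1/2 = 326
  yellow: 652 × 1/2 = 326
χ² = Σ (O − E)² / E
  purple: (277 − 326)² / 326 = 7.3650
  yellow: (375 − 326)² / 326 = 7.3650
χ² = 7.3650 + 7.3650 = 14.730

14.730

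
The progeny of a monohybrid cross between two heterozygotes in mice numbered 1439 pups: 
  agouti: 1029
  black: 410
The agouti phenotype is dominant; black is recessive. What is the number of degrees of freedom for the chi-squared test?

1

For a monohybrid cross between heterozygotes with complete dominance, the expected phenotypic ratio is 3:1.
A goodness-of-fit test with 2 phenotype classes has df = 2 − 1 = 1.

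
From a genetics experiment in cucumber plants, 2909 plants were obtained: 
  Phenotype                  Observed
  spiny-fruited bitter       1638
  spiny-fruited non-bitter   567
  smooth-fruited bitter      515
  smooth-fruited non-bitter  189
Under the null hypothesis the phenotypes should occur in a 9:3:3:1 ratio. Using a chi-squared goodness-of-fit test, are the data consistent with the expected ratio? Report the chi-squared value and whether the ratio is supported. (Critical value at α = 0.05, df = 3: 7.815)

Total ratio parts = 16. Expected numbers out of 2909:
  spiny-fruited bitter: 2909 × 9/16 = 1636.3125
  spiny-fruited non-bitter: 2909 × 3/16 = 545.4375
  smooth-fruited bitter: 2909 × 3/16 = 545.4375
  smooth-fruited non-bitter: 2909 × 1/16 = 181.8125
χ² = Σ (O − E)² / E
  spiny-fruited bitter: (1638 − 1636.3125)² / 1636.3125 = 0.0017
  spiny-fruited non-bitter: (567 − 545.4375)² / 545.4375 = 0.8524
  smooth-fruited bitter: (515 − 545.4375)² / 545.4375 = 1.6985
  smooth-fruited non-bitter: (189 − 181.8125)² / 181.8125 = 0.2841
χ² = 0.0017 + 0.8524 + 1.6985 + 0.2841 = 2.8367 ≈ 2.837
Degrees of freedom = 4 − 1 = 3; critical value at α = 0.05 is 7.815.
Since 2.837 < 7.815, we fail to reject the null hypothesis — the data are consistent with the 9:3:3:1 ratio.

2.837; consistent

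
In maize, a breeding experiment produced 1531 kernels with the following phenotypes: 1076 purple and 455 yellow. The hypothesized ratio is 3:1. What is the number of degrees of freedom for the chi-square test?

A goodness-of-fit test with 2 phenotype classes has df = 2 − 1 = 1.

1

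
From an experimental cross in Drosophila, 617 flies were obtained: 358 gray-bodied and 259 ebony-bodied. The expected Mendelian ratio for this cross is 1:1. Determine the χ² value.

15.885

Under the 1:1 hypothesis (Σ ratio = 2, N = 617):
  gray-bodied: 617 × 1/2 = 308.5
  ebony-bodied: 617 × 1/2 = 308.5
χ² = Σ (O − E)² / E
  gray-bodied: (358 − 308.5)² / 308.5 = 7.9425
  ebony-bodied: (259 − 308.5)² / 308.5 = 7.9425
χ² = 7.9425 + 7.9425 = 15.885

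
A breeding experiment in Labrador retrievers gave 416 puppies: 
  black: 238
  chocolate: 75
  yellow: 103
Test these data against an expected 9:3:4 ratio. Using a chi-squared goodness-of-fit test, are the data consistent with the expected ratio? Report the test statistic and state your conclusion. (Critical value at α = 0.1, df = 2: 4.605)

The 9:3:4 ratio has 16 parts, so with N = 416 the expected counts are:
  black: 416 × 9/16 = 234
  chocolate: 416 × 3/16 = 78
  yellow: 416 × 4/16 = 104
χ² = Σ (O − E)² / E
  black: (238 − 234)² / 234 = 0.0684
  chocolate: (75 − 78)² / 78 = 0.1154
  yellow: (103 − 104)² / 104 = 0.0096
χ² = 0.0684 + 0.1154 + 0.0096 = 0.1934 ≈ 0.193
Degrees of freedom = 3 − 1 = 2; critical value at α = 0.1 is 4.605.
Since 0.193 < 4.605, we fail to reject the null hypothesis — the data are consistent with the 9:3:4 ratio.

0.193; consistent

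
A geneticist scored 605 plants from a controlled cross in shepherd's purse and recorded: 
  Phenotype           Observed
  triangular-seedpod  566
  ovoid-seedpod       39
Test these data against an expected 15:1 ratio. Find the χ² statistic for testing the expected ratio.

0.040

Expected counts for N = 605 under a 15:1 ratio (total parts = 16):
  triangular-seedpod: 605 × 15/16 = 567.1875
  ovoid-seedpod: 605 × 1/16 = 37.8125
χ² = Σ (O − E)² / E
  triangular-seedpod: (566 − 567.1875)² / 567.1875 = 0.0025
  ovoid-seedpod: (39 − 37.8125)² / 37.8125 = 0.0373
χ² = 0.0025 + 0.0373 = 0.0398 ≈ 0.040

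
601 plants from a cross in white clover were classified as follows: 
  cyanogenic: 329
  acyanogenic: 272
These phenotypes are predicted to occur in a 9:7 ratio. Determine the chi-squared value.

0.555

Under the 9:7 hypothesis (Σ ratio = 16, N = 601):
  cyanogenic: 601 × 9/16 = 338.0625
  acyanogenic: 601 × 7/16 = 262.9375
χ² = Σ (O − E)² / E
  cyanogenic: (329 − 338.0625)² / 338.0625 = 0.2429
  acyanogenic: (272 − 262.9375)² / 262.9375 = 0.3124
χ² = 0.2429 + 0.3124 = 0.5553 ≈ 0.555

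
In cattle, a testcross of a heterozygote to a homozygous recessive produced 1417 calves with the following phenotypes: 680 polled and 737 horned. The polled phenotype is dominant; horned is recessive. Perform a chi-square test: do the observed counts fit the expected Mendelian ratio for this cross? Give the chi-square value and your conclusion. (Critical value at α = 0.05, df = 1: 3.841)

2.293; consistent

A testcross of a heterozygote (Aa × aa) gives a 1:1 phenotypic ratio.
Total ratio parts = 2. Expected numbers out of 1417:
  polled: 1417 × 1/2 = 708.5
  horned: 1417 × 1/2 = 708.5
χ² = Σ (O − E)² / E
  polled: (680 − 708.5)² / 708.5 = 1.1464
  horned: (737 − 708.5)² / 708.5 = 1.1464
χ² = 1.1464 + 1.1464 = 2.2928 ≈ 2.293
Degrees of freedom = 2 − 1 = 1; critical value at α = 0.05 is 3.841.
Since 2.293 < 3.841, we fail to reject the null hypothesis — the data are consistent with the 1:1 ratio.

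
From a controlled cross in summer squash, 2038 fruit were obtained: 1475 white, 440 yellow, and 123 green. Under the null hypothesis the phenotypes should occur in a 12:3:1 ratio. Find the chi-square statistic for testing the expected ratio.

The 12:3:1 ratio has 16 parts, so with N = 2038 the expected counts are:
  white: 2038 × 12/16 = 1528.5
  yellow: 2038 × 3/16 = 382.125
  green: 2038 × 1/16 = 127.375
χ² = Σ (O − E)² / E
  white: (1475 − 1528.5)² / 1528.5 = 1.8726
  yellow: (440 − 382.125)² / 382.125 = 8.7655
  green: (123 − 127.375)² / 127.375 = 0.1503
χ² = 1.8726 + 8.7655 + 0.1503 = 10.7884 ≈ 10.788

10.788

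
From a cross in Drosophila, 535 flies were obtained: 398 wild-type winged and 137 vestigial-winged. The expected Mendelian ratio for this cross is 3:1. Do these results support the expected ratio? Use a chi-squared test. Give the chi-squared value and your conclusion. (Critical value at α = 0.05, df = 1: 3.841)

0.105; consistent

Expected counts for N = 535 under a 3:1 ratio (total parts = 4):
  wild-type winged: 535 × 3/4 = 401.25
  vestigial-winged: 535 × 1/4 = 133.75
χ² = Σ (O − E)² / E
  wild-type winged: (398 − 401.25)² / 401.25 = 0.0263
  vestigial-winged: (137 − 133.75)² / 133.75 = 0.0790
χ² = 0.0263 + 0.0790 = 0.1053 ≈ 0.105
Degrees of freedom = 2 − 1 = 1; critical value at α = 0.05 is 3.841.
Since 0.105 < 3.841, we fail to reject the null hypothesis — the data are consistent with the 3:1 ratio.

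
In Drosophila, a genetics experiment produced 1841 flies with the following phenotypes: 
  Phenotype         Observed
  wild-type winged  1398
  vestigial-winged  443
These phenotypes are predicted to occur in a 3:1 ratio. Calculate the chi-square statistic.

0.862

Under the 3:1 hypothesis (Σ ratio = 4, N = 1841):
  wild-type winged: 1841 × 3/4 = 1380.75
  vestigial-winged: 1841 × 1/4 = 460.25
χ² = Σ (O − E)² / E
  wild-type winged: (1398 − 1380.75)² / 1380.75 = 0.2155
  vestigial-winged: (443 − 460.25)² / 460.25 = 0.6465
χ² = 0.2155 + 0.6465 = 0.862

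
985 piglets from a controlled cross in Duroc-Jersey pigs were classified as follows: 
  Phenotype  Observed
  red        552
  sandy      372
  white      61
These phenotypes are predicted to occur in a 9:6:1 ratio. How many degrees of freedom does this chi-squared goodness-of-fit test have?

2

A goodness-of-fit test with 3 phenotype classes has df = 3 − 1 = 2.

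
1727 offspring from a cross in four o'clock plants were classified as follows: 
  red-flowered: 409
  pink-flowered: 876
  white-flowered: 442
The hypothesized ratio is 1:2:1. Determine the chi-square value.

Total ratio parts = 4. Expected numbers out of 1727:
  red-flowered: 1727 × 1/4 = 431.75
  pink-flowered: 1727 × 2/4 = 863.5
  white-flowered: 1727 × 1/4 = 431.75
χ² = Σ (O − E)² / E
  red-flowered: (409 − 431.75)² / 431.75 = 1.1988
  pink-flowered: (876 − 863.5)² / 863.5 = 0.1809
  white-flowered: (442 − 431.75)² / 431.75 = 0.2433
χ² = 1.1988 + 0.1809 + 0.2433 = 1.623

1.623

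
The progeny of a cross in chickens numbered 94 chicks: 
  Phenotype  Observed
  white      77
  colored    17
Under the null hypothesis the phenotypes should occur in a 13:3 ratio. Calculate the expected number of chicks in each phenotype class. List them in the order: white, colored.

Expected counts for N = 94 under a 13:3 ratio (total parts = 16):
  white: 94 × 13/16 = 76.375
  colored: 94 × 3/16 = 17.625

76.375, 17.625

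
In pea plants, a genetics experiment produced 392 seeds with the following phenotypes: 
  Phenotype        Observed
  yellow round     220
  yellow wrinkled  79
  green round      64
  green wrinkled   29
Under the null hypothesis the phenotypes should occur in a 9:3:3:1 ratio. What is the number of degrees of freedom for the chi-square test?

A goodness-of-fit test with 4 phenotype classes has df = 4 − 1 = 3.

3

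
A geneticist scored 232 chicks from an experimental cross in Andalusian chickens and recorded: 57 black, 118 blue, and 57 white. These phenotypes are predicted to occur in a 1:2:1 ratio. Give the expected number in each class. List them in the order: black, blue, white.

58, 116, 58

The 1:2:1 ratio has 4 parts, so with N = 232 the expected counts are:
  black: 232 × 1/4 = 58
  blue: 232 × 2/4 = 116
  white: 232 × 1/4 = 58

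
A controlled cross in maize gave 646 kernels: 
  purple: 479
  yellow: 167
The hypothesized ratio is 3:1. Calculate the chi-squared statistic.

Expected counts for N = 646 under a 3:1 ratio (total parts = 4):
  purple: 646 × 3/4 = 484.5
  yellow: 646 × 1/4 = 161.5
χ² = Σ (O − E)² / E
  purple: (479 − 484.5)² / 484.5 = 0.0624
  yellow: (167 − 161.5)² / 161.5 = 0.1873
χ² = 0.0624 + 0.1873 = 0.2497 ≈ 0.250

0.250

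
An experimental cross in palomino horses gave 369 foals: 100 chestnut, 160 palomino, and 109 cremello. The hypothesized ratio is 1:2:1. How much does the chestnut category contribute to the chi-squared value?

0.651

Expected counts for N = 369 under a 1:2:1 ratio (total parts = 4):
  chestnut: 369 × 1/4 = 92.25
  palomino: 369 × 2/4 = 184.5
  cremello: 369 × 1/4 = 92.25
Contribution of chestnut: (100 − 92.25)² / 92.25 = 0.6511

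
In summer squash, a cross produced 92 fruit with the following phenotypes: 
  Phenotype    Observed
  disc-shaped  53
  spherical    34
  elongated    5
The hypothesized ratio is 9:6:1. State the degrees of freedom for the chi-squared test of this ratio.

2

A goodness-of-fit test with 3 phenotype classes has df = 3 − 1 = 2.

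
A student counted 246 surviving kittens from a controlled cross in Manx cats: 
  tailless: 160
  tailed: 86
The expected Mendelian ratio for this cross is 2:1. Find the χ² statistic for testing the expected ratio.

Total ratio parts = 3. Expected numbers out of 246:
  tailless: 246 × 2/3 = 164
  tailed: 246 × 1/3 = 82
χ² = Σ (O − E)² / E
  tailless: (160 − 164)² / 164 = 0.0976
  tailed: (86 − 82)² / 82 = 0.1951
χ² = 0.0976 + 0.1951 = 0.2927 ≈ 0.293

0.293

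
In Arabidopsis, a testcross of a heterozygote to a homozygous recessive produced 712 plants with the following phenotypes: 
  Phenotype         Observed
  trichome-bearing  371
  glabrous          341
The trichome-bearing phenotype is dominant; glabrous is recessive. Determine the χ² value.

A testcross of a heterozygote (Aa × aa) gives a 1:1 phenotypic ratio.
Expected counts for N = 712 under a 1:1 ratio (total parts = 2):
  trichome-bearing: 712 × 1/2 = 356
  glabrous: 712 × 1/2 = 356
χ² = Σ (O − E)² / E
  trichome-bearing: (371 − 356)² / 356 = 0.6320
  glabrous: (341 − 356)² / 356 = 0.6320
χ² = 0.6320 + 0.6320 = 1.264

1.264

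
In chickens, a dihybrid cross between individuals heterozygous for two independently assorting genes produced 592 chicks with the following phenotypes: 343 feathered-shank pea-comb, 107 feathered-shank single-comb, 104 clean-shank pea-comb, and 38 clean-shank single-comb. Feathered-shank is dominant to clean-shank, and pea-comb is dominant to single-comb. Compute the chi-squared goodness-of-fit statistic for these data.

0.913

A dihybrid F₂ with independent assortment and complete dominance at both loci gives a 9:3:3:1 phenotypic ratio.
The 9:3:3:1 ratio has 16 parts, so with N = 592 the expected counts are:
  feathered-shank pea-comb: 592 × 9/16 = 333
  feathered-shank single-comb: 592 × 3/16 = 111
  clean-shank pea-comb: 592 × 3/16 = 111
  clean-shank single-comb: 592 × 1/16 = 37
χ² = Σ (O − E)² / E
  feathered-shank pea-comb: (343 − 333)² / 333 = 0.3003
  feathered-shank single-comb: (107 − 111)² / 111 = 0.1441
  clean-shank pea-comb: (104 − 111)² / 111 = 0.4414
  clean-shank single-comb: (38 − 37)² / 37 = 0.0270
χ² = 0.3003 + 0.1441 + 0.4414 + 0.0270 = 0.9128 ≈ 0.913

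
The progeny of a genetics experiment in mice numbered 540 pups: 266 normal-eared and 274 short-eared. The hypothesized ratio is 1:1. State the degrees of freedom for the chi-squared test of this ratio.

A goodness-of-fit test with 2 phenotype classes has df = 2 − 1 = 1.

1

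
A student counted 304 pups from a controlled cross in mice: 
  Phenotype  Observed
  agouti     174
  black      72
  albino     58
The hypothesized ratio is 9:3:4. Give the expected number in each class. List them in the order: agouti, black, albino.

Total ratio parts = 16. Expected numbers out of 304:
  agouti: 304 × 9/16 = 171
  black: 304 × 3/16 = 57
  albino: 304 × 4/16 = 76

171, 57, 76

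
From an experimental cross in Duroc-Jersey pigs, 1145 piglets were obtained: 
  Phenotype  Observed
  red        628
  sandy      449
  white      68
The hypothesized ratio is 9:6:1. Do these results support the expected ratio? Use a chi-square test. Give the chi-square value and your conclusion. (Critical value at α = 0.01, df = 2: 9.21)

1.475; consistent

Expected counts for N = 1145 under a 9:6:1 ratio (total parts = 16):
  red: 1145 × 9/16 = 644.0625
  sandy: 1145 × 6/16 = 429.375
  white: 1145 × 1/16 = 71.5625
χ² = Σ (O − E)² / E
  red: (628 − 644.0625)² / 644.0625 = 0.4006
  sandy: (449 − 429.375)² / 429.375 = 0.8970
  white: (68 − 71.5625)² / 71.5625 = 0.1773
χ² = 0.4006 + 0.8970 + 0.1773 = 1.4749 ≈ 1.475
Degrees of freedom = 3 − 1 = 2; critical value at α = 0.01 is 9.21.
Since 1.475 < 9.21, we fail to reject the null hypothesis — the data are consistent with the 9:6:1 ratio.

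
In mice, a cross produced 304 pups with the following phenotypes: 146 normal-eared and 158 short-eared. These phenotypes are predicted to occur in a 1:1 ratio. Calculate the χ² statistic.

0.474

Under the 1:1 hypothesis (Σ ratio = 2, N = 304):
  normal-eared: 304 × 1/2 = 152
  short-eared: 304 × 1/2 = 152
χ² = Σ (O − E)² / E
  normal-eared: (146 − 152)² / 152 = 0.2368
  short-eared: (158 − 152)² / 152 = 0.2368
χ² = 0.2368 + 0.2368 = 0.4736 ≈ 0.474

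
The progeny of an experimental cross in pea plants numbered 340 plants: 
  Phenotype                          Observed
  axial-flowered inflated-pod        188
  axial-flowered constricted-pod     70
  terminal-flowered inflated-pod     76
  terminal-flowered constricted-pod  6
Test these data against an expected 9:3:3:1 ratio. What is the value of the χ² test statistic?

Under the 9:3:3:1 hypothesis (Σ ratio = 16, N = 340):
  axial-flowered inflated-pod: 340 × 9/16 = 191.25
  axial-flowered constricted-pod: 340 × 3/16 = 63.75
  terminal-flowered inflated-pod: 340 × 3/16 = 63.75
  terminal-flowered constricted-pod: 340 × 1/16 = 21.25
χ² = Σ (O − E)² / E
  axial-flowered inflated-pod: (188 − 191.25)² / 191.25 = 0.0552
  axial-flowered constricted-pod: (70 − 63.75)² / 63.75 = 0.6127
  terminal-flowered inflated-pod: (76 − 63.75)² / 63.75 = 2.3539
  terminal-flowered constricted-pod: (6 − 21.25)² / 21.25 = 10.9441
χ² = 0.0552 + 0.6127 + 2.3539 + 10.9441 = 13.9659 ≈ 13.966

13.966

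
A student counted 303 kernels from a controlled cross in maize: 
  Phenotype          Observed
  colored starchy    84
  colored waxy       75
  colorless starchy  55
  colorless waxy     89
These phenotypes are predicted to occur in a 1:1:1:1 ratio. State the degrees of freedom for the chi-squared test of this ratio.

A goodness-of-fit test with 4 phenotype classes has df = 4 − 1 = 3.

3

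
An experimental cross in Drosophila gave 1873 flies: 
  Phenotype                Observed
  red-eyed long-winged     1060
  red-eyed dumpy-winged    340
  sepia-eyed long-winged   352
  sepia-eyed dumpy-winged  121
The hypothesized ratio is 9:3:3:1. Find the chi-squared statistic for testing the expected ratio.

0.530

The 9:3:3:1 ratio has 16 parts, so with N = 1873 the expected counts are:
  red-eyed long-winged: 1873 × 9/16 = 1053.5625
  red-eyed dumpy-winged: 1873 × 3/16 = 351.1875
  sepia-eyed long-winged: 1873 × 3/16 = 351.1875
  sepia-eyed dumpy-winged: 1873 × 1/16 = 117.0625
χ² = Σ (O − E)² / E
  red-eyed long-winged: (1060 − 1053.5625)² / 1053.5625 = 0.0393
  red-eyed dumpy-winged: (340 − 351.1875)² / 351.1875 = 0.3564
  sepia-eyed long-winged: (352 − 351.1875)² / 351.1875 = 0.0019
  sepia-eyed dumpy-winged: (121 − 117.0625)² / 117.0625 = 0.1324
χ² = 0.0393 + 0.3564 + 0.0019 + 0.1324 = 0.530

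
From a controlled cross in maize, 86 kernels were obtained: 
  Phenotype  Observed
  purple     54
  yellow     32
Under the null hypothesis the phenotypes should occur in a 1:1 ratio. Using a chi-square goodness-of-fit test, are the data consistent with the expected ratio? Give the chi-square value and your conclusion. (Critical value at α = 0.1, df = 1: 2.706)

Total ratio parts = 2. Expected numbers out of 86:
  purple: 86 × 1/2 = 43
  yellow: 86 × 1/2 = 43
χ² = Σ (O − E)² / E
  purple: (54 − 43)² / 43 = 2.8140
  yellow: (32 − 43)² / 43 = 2.8140
χ² = 2.8140 + 2.8140 = 5.628
Degrees of freedom = 2 − 1 = 1; critical value at α = 0.1 is 2.706.
Since 5.628 > 2.706, we reject the null hypothesis — the data do not fit the 1:1 ratio.

5.628; not consistent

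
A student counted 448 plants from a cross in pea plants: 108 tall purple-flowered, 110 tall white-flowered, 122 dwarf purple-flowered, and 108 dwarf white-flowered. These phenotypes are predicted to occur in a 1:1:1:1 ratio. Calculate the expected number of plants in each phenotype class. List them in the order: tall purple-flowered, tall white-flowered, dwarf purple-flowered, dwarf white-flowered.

The 1:1:1:1 ratio has 4 parts, so with N = 448 the expected counts are:
  tall purple-flowered: 448 × 1/4 = 112
  tall white-flowered: 448 × 1/4 = 112
  dwarf purple-flowered: 448 × 1/4 = 112
  dwarf white-flowered: 448 × 1/4 = 112

112, 112, 112, 112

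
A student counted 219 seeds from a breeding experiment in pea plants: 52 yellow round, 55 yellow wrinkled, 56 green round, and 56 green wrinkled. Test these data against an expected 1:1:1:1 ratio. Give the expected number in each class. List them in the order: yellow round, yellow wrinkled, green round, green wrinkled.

Under the 1:1:1:1 hypothesis (Σ ratio = 4, N = 219):
  yellow round: 219 × 1/4 = 54.75
  yellow wrinkled: 219 × 1/4 = 54.75
  green round: 219 × 1/4 = 54.75
  green wrinkled: 219 × 1/4 = 54.75

54.75, 54.75, 54.75, 54.75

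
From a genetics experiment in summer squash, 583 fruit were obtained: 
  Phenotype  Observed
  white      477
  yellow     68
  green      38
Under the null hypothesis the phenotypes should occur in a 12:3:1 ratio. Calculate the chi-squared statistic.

Total ratio parts = 16. Expected numbers out of 583:
  white: 583 × 12/16 = 437.25
  yellow: 583 × 3/16 = 109.3125
  green: 583 × 1/16 = 36.4375
χ² = Σ (O − E)² / E
  white: (477 − 437.25)² / 437.25 = 3.6136
  yellow: (68 − 109.3125)² / 109.3125 = 15.6132
  green: (38 − 36.4375)² / 36.4375 = 0.0670
χ² = 3.6136 + 15.6132 + 0.0670 = 19.2938 ≈ 19.294

19.294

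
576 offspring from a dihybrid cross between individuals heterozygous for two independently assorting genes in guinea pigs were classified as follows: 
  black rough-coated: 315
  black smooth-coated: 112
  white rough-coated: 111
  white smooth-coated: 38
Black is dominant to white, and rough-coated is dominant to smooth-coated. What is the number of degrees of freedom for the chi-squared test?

A dihybrid F₂ with independent assortment and complete dominance at both loci gives a 9:3:3:1 phenotypic ratio.
A goodness-of-fit test with 4 phenotype classes has df = 4 − 1 = 3.

3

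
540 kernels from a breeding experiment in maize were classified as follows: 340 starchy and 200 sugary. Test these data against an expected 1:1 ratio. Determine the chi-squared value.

Total ratio parts = 2. Expected numbers out of 540:
  starchy: 540 × 1/2 = 270
  sugary: 540 × 1/2 = 270
χ² = Σ (O − E)² / E
  starchy: (340 − 270)² / 270 = 18.1481
  sugary: (200 − 270)² / 270 = 18.1481
χ² = 18.1481 + 18.1481 = 36.2962 ≈ 36.296

36.296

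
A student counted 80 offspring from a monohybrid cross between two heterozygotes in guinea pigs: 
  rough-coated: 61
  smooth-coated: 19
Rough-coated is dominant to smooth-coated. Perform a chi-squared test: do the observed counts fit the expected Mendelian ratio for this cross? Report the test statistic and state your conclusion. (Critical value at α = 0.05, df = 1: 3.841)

For a monohybrid cross between heterozygotes with complete dominance, the expected phenotypic ratio is 3:1.
Expected counts for N = 80 under a 3:1 ratio (total parts = 4):
  rough-coated: 80 × 3/4 = 60
  smooth-coated: 80 × 1/4 = 20
χ² = Σ (O − E)² / E
  rough-coated: (61 − 60)² / 60 = 0.0167
  smooth-coated: (19 − 20)² / 20 = 0.0500
χ² = 0.0167 + 0.0500 = 0.0667 ≈ 0.067
Degrees of freedom = 2 − 1 = 1; critical value at α = 0.05 is 3.841.
Since 0.067 < 3.841, we fail to reject the null hypothesis — the data are consistent with the 3:1 ratio.

0.067; consistent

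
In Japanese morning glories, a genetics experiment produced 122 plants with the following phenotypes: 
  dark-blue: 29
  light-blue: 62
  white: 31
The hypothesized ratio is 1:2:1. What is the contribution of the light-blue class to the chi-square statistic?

0.016

Under the 1:2:1 hypothesis (Σ ratio = 4, N = 122):
  dark-blue: 122 × 1/4 = 30.5
  light-blue: 122 × 2/4 = 61
  white: 122 × 1/4 = 30.5
Contribution of light-blue: (62 − 61)² / 61 = 0.0164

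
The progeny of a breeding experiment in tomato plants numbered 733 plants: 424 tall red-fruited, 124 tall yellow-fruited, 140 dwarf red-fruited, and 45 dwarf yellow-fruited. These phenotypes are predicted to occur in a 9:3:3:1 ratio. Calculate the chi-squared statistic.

Total ratio parts = 16. Expected numbers out of 733:
  tall red-fruited: 733 × 9/16 = 412.3125
  tall yellow-fruited: 733 × 3/16 = 137.4375
  dwarf red-fruited: 733 × 3/16 = 137.4375
  dwarf yellow-fruited: 733 × 1/16 = 45.8125
χ² = Σ (O − E)² / E
  tall red-fruited: (424 − 412.3125)² / 412.3125 = 0.3313
  tall yellow-fruited: (124 − 137.4375)² / 137.4375 = 1.3138
  dwarf red-fruited: (140 − 137.4375)² / 137.4375 = 0.0478
  dwarf yellow-fruited: (45 − 45.8125)² / 45.8125 = 0.0144
χ² = 0.3313 + 1.3138 + 0.0478 + 0.0144 = 1.7073 ≈ 1.707

1.707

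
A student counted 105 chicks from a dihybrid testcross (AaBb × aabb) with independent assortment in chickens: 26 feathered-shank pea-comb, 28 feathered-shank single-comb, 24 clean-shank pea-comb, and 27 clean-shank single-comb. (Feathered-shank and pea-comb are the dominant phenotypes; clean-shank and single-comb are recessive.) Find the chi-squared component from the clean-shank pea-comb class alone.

A dihybrid testcross with independent assortment gives a 1:1:1:1 ratio.
The 1:1:1:1 ratio has 4 parts, so with N = 105 the expected counts are:
  feathered-shank pea-comb: 105 × 1/4 = 26.25
  feathered-shank single-comb: 105 × 1/4 = 26.25
  clean-shank pea-comb: 105 × 1/4 = 26.25
  clean-shank single-comb: 105 × 1/4 = 26.25
Contribution of clean-shank pea-comb: (24 − 26.25)² / 26.25 = 0.1929

0.193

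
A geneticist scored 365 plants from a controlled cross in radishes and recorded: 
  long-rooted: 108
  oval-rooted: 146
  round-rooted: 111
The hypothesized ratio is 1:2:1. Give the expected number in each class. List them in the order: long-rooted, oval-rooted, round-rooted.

91.25, 182.5, 91.25

Under the 1:2:1 hypothesis (Σ ratio = 4, N = 365):
  long-rooted: 365 × 1/4 = 91.25
  oval-rooted: 365 × 2/4 = 182.5
  round-rooted: 365 × 1/4 = 91.25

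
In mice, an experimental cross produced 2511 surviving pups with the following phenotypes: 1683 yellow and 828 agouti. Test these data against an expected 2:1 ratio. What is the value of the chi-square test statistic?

0.145

Expected counts for N = 2511 under a 2:1 ratio (total parts = 3):
  yellow: 2511 × 2/3 = 1674
  agouti: 2511 × 1/3 = 837
χ² = Σ (O − E)² / E
  yellow: (1683 − 1674)² / 1674 = 0.0484
  agouti: (828 − 837)² / 837 = 0.0968
χ² = 0.0484 + 0.0968 = 0.1452 ≈ 0.145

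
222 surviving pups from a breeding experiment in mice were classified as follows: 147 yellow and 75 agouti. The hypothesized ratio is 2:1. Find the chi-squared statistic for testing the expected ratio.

0.020

Total ratio parts = 3. Expected numbers out of 222:
  yellow: 222 × 2/3 = 148
  agouti: 222 × 1/3 = 74
χ² = Σ (O − E)² / E
  yellow: (147 − 148)² / 148 = 0.0068
  agouti: (75 − 74)² / 74 = 0.0135
χ² = 0.0068 + 0.0135 = 0.0203 ≈ 0.020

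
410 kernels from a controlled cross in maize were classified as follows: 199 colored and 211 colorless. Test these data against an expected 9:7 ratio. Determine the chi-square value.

Under the 9:7 hypothesis (Σ ratio = 16, N = 410):
  colored: 410 × 9/16 = 230.625
  colorless: 410 × 7/16 = 179.375
χ² = Σ (O − E)² / E
  colored: (199 − 230.625)² / 230.625 = 4.3367
  colorless: (211 − 179.375)² / 179.375 = 5.5757
χ² = 4.3367 + 5.5757 = 9.9124 ≈ 9.912

9.912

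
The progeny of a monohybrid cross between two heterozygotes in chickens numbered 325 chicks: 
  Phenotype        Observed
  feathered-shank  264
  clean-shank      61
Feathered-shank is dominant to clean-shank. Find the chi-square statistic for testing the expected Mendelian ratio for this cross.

For a monohybrid cross between heterozygotes with complete dominance, the expected phenotypic ratio is 3:1.
Under the 3:1 hypothesis (Σ ratio = 4, N = 325):
  feathered-shank: 325 × 3/4 = 243.75
  clean-shank: 325 × 1/4 = 81.25
χ² = Σ (O − E)² / E
  feathered-shank: (264 − 243.75)² / 243.75 = 1.6823
  clean-shank: (61 − 81.25)² / 81.25 = 5.0469
χ² = 1.6823 + 5.0469 = 6.7292 ≈ 6.729

6.729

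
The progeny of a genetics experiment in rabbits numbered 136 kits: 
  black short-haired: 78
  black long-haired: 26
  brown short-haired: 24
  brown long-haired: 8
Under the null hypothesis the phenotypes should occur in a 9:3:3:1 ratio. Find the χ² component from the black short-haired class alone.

0.029

The 9:3:3:1 ratio has 16 parts, so with N = 136 the expected counts are:
  black short-haired: 136 × 9/16 = 76.5
  black long-haired: 136 × 3/16 = 25.5
  brown short-haired: 136 × 3/16 = 25.5
  brown long-haired: 136 × 1/16 = 8.5
Contribution of black short-haired: (78 − 76.5)² / 76.5 = 0.0294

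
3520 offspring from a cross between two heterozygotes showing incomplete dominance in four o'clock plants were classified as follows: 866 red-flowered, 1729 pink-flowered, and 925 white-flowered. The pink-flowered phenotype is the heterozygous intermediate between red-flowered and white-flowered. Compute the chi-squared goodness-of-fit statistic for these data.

3.070

With incomplete dominance, a heterozygote × heterozygote cross gives a 1:2:1 phenotypic ratio.
Expected counts for N = 3520 under a 1:2:1 ratio (total parts = 4):
  red-flowered: 3520 × 1/4 = 880
  pink-flowered: 3520 × 2/4 = 1760
  white-flowered: 3520 × 1/4 = 880
χ² = Σ (O − E)² / E
  red-flowered: (866 − 880)² / 880 = 0.2227
  pink-flowered: (1729 − 1760)² / 1760 = 0.5460
  white-flowered: (925 − 880)² / 880 = 2.3011
χ² = 0.2227 + 0.5460 + 2.3011 = 3.0698 ≈ 3.070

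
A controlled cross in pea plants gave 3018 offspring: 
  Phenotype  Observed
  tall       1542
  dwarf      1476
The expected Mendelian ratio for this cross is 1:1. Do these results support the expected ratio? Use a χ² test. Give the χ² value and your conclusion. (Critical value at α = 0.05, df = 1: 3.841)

1.443; consistent

Total ratio parts = 2. Expected numbers out of 3018:
  tall: 3018 × 1/2 = 1509
  dwarf: 3018 × 1/2 = 1509
χ² = Σ (O − E)² / E
  tall: (1542 − 1509)² / 1509 = 0.7217
  dwarf: (1476 − 1509)² / 1509 = 0.7217
χ² = 0.7217 + 0.7217 = 1.4434 ≈ 1.443
Degrees of freedom = 2 − 1 = 1; critical value at α = 0.05 is 3.841.
Since 1.443 < 3.841, we fail to reject the null hypothesis — the data are consistent with the 1:1 ratio.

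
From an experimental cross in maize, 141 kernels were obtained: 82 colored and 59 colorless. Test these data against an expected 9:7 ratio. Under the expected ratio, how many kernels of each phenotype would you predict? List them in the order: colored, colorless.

79.3125, 61.6875

Expected counts for N = 141 under a 9:7 ratio (total parts = 16):
  colored: 141 × 9/16 = 79.3125
  colorless: 141 × 7/16 = 61.6875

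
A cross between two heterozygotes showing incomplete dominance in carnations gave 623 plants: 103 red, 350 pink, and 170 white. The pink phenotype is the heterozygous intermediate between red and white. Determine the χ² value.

23.928

With incomplete dominance, a heterozygote × heterozygote cross gives a 1:2:1 phenotypic ratio.
Total ratio parts = 4. Expected numbers out of 623:
  red: 623 × 1/4 = 155.75
  pink: 623 × 2/4 = 311.5
  white: 623 × 1/4 = 155.75
χ² = Σ (O − E)² / E
  red: (103 − 155.75)² / 155.75 = 17.8656
  pink: (350 − 311.5)² / 311.5 = 4.7584
  white: (170 − 155.75)² / 155.75 = 1.3038
χ² = 17.8656 + 4.7584 + 1.3038 = 23.9278 ≈ 23.928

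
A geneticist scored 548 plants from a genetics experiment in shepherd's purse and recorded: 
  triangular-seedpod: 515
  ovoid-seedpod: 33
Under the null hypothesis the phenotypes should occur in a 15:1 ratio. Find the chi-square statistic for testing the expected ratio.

0.049

Under the 15:1 hypothesis (Σ ratio = 16, N = 548):
  triangular-seedpod: 548 × 15/16 = 513.75
  ovoid-seedpod: 548 × 1/16 = 34.25
χ² = Σ (O − E)² / E
  triangular-seedpod: (515 − 513.75)² / 513.75 = 0.0030
  ovoid-seedpod: (33 − 34.25)² / 34.25 = 0.0456
χ² = 0.0030 + 0.0456 = 0.0486 ≈ 0.049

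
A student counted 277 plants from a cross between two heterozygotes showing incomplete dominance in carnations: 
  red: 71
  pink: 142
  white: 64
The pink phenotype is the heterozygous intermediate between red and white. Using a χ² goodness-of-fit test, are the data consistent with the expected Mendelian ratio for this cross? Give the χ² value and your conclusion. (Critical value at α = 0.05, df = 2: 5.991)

0.531; consistent

With incomplete dominance, a heterozygote × heterozygote cross gives a 1:2:1 phenotypic ratio.
The 1:2:1 ratio has 4 parts, so with N = 277 the expected counts are:
  red: 277 × 1/4 = 69.25
  pink: 277 × 2/4 = 138.5
  white: 277 × 1/4 = 69.25
χ² = Σ (O − E)² / E
  red: (71 − 69.25)² / 69.25 = 0.0442
  pink: (142 − 138.5)² / 138.5 = 0.0884
  white: (64 − 69.25)² / 69.25 = 0.3980
χ² = 0.0442 + 0.0884 + 0.3980 = 0.5306 ≈ 0.531
Degrees of freedom = 3 − 1 = 2; critical value at α = 0.05 is 5.991.
Since 0.531 < 5.991, we fail to reject the null hypothesis — the data are consistent with the 1:2:1 ratio.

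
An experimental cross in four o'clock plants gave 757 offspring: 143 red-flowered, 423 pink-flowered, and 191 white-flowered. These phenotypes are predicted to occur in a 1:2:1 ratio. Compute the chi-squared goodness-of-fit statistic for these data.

16.551

Under the 1:2:1 hypothesis (Σ ratio = 4, N = 757):
  red-flowered: 757 × 1/4 = 189.25
  pink-flowered: 757 × 2/4 = 378.5
  white-flowered: 757 × 1/4 = 189.25
χ² = Σ (O − E)² / E
  red-flowered: (143 − 189.25)² / 189.25 = 11.3028
  pink-flowered: (423 − 378.5)² / 378.5 = 5.2318
  white-flowered: (191 − 189.25)² / 189.25 = 0.0162
χ² = 11.3028 + 5.2318 + 0.0162 = 16.5508 ≈ 16.551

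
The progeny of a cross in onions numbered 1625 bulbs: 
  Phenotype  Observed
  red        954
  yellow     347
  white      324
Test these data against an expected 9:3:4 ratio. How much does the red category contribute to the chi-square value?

1.745

The 9:3:4 ratio has 16 parts, so with N = 1625 the expected counts are:
  red: 1625 × 9/16 = 914.0625
  yellow: 1625 × 3/16 = 304.6875
  white: 1625 × 4/16 = 406.25
Contribution of red: (954 − 914.0625)² / 914.0625 = 1.7450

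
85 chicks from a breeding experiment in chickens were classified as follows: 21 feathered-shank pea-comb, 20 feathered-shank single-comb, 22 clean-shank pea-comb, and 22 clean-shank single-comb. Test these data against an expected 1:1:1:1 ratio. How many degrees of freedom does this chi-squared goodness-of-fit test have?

3

A goodness-of-fit test with 4 phenotype classes has df = 4 − 1 = 3.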